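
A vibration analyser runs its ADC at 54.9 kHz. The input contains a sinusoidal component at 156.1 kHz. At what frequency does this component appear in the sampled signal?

156.1 kHz mod fs = 46.3 kHz.
46.3 kHz > fs/2 = 27.45 kHz, folds to fs − 46.3 kHz = 8.6 kHz.

8.6 kHz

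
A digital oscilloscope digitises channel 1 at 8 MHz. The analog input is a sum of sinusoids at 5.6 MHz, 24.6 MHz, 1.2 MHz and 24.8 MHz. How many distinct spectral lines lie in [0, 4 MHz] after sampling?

4

fs/2 = 4 MHz.
5.6 MHz > fs/2 = 4 MHz, folds to fs − 5.6 MHz = 2.4 MHz.
24.6 MHz mod fs = 0.6 MHz.
0.6 MHz ≤ fs/2 = 4 MHz, appears at 0.6 MHz.
1.2 MHz ≤ fs/2 = 4 MHz, passes unchanged.
24.8 MHz mod fs = 0.8 MHz.
0.8 MHz ≤ fs/2 = 4 MHz, appears at 0.8 MHz.
Distinct values: {0.6 MHz, 0.8 MHz, 1.2 MHz, 2.4 MHz} → 4.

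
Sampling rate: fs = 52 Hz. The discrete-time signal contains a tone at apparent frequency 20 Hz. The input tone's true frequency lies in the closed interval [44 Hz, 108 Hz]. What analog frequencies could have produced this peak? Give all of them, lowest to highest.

Frequencies that alias to 20 Hz are k·fs ± 20 Hz for integer k ≥ 0.
k=0: 20 Hz.
k=1: 32 Hz, 72 Hz.
k=2: 84 Hz, 124 Hz.
k=3: 136 Hz, 176 Hz.
Within [44 Hz, 108 Hz]: 72 Hz, 84 Hz.

72 Hz, 84 Hz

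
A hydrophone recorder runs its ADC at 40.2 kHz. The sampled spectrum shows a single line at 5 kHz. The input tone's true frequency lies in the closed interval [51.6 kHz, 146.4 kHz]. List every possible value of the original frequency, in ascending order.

75.4 kHz, 85.4 kHz, 115.6 kHz, 125.6 kHz

Frequencies that alias to 5 kHz are k·fs ± 5 kHz for integer k ≥ 0.
k=0: 5 kHz.
k=1: 35.2 kHz, 45.2 kHz.
k=2: 75.4 kHz, 85.4 kHz.
k=3: 115.6 kHz, 125.6 kHz.
k=4: 155.8 kHz, 165.8 kHz.
Within [51.6 kHz, 146.4 kHz]: 75.4 kHz, 85.4 kHz, 115.6 kHz, 125.6 kHz.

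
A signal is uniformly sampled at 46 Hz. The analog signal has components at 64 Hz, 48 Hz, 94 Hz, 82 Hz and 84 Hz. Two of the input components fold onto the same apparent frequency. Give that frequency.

2 Hz

fs/2 = 23 Hz.
64 Hz mod fs = 18 Hz.
18 Hz ≤ fs/2 = 23 Hz, appears at 18 Hz.
48 Hz mod fs = 2 Hz.
2 Hz ≤ fs/2 = 23 Hz, appears at 2 Hz.
94 Hz mod fs = 2 Hz.
2 Hz ≤ fs/2 = 23 Hz, appears at 2 Hz.
82 Hz mod fs = 36 Hz.
36 Hz > fs/2 = 23 Hz, folds to fs − 36 Hz = 10 Hz.
84 Hz mod fs = 38 Hz.
38 Hz > fs/2 = 23 Hz, folds to fs − 38 Hz = 8 Hz.
48 Hz and 94 Hz both map to 2 Hz.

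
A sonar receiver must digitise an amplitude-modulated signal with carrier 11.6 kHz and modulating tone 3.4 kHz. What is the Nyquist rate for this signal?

30 kHz

AM sidebands sit at fc ± fm = 8.2 kHz and 15 kHz.
Highest-frequency component: 15 kHz.
Nyquist rate = 2 × 15 kHz = 30 kHz.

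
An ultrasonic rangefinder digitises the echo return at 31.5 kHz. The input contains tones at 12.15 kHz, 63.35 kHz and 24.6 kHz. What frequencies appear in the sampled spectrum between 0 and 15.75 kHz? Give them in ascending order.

0.35 kHz, 6.9 kHz, 12.15 kHz

fs/2 = 15.75 kHz.
12.15 kHz ≤ fs/2 = 15.75 kHz, passes unchanged.
63.35 kHz mod fs = 0.35 kHz.
0.35 kHz ≤ fs/2 = 15.75 kHz, appears at 0.35 kHz.
24.6 kHz > fs/2 = 15.75 kHz, folds to fs − 24.6 kHz = 6.9 kHz.
Distinct values: {0.35 kHz, 6.9 kHz, 12.15 kHz}.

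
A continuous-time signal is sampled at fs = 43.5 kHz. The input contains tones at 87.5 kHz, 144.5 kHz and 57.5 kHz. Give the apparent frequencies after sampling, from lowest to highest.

0.5 kHz, 14 kHz

fs/2 = 21.75 kHz.
87.5 kHz mod fs = 0.5 kHz.
0.5 kHz ≤ fs/2 = 21.75 kHz, appears at 0.5 kHz.
144.5 kHz mod fs = 14 kHz.
14 kHz ≤ fs/2 = 21.75 kHz, appears at 14 kHz.
57.5 kHz mod fs = 14 kHz.
14 kHz ≤ fs/2 = 21.75 kHz, appears at 14 kHz.
Distinct values: {0.5 kHz, 14 kHz}.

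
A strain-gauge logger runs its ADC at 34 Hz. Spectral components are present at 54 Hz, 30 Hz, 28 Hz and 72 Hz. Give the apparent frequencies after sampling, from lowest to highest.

fs/2 = 17 Hz.
54 Hz mod fs = 20 Hz.
20 Hz > fs/2 = 17 Hz, folds to fs − 20 Hz = 14 Hz.
30 Hz > fs/2 = 17 Hz, folds to fs − 30 Hz = 4 Hz.
28 Hz > fs/2 = 17 Hz, folds to fs − 28 Hz = 6 Hz.
72 Hz mod fs = 4 Hz.
4 Hz ≤ fs/2 = 17 Hz, appears at 4 Hz.
Distinct values: {4 Hz, 6 Hz, 14 Hz}.

4 Hz, 6 Hz, 14 Hz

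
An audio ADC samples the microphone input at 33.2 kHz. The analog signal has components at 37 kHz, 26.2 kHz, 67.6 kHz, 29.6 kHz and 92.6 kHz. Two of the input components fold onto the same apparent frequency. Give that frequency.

7 kHz

fs/2 = 16.6 kHz.
37 kHz mod fs = 3.8 kHz.
3.8 kHz ≤ fs/2 = 16.6 kHz, appears at 3.8 kHz.
26.2 kHz > fs/2 = 16.6 kHz, folds to fs − 26.2 kHz = 7 kHz.
67.6 kHz mod fs = 1.2 kHz.
1.2 kHz ≤ fs/2 = 16.6 kHz, appears at 1.2 kHz.
29.6 kHz > fs/2 = 16.6 kHz, folds to fs − 29.6 kHz = 3.6 kHz.
92.6 kHz mod fs = 26.2 kHz.
26.2 kHz > fs/2 = 16.6 kHz, folds to fs − 26.2 kHz = 7 kHz.
26.2 kHz and 92.6 kHz both map to 7 kHz.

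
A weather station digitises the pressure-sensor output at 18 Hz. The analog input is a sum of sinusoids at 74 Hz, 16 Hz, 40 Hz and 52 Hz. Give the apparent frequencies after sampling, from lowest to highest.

2 Hz, 4 Hz

fs/2 = 9 Hz.
74 Hz mod fs = 2 Hz.
2 Hz ≤ fs/2 = 9 Hz, appears at 2 Hz.
16 Hz > fs/2 = 9 Hz, folds to fs − 16 Hz = 2 Hz.
40 Hz mod fs = 4 Hz.
4 Hz ≤ fs/2 = 9 Hz, appears at 4 Hz.
52 Hz mod fs = 16 Hz.
16 Hz > fs/2 = 9 Hz, folds to fs − 16 Hz = 2 Hz.
Distinct values: {2 Hz, 4 Hz}.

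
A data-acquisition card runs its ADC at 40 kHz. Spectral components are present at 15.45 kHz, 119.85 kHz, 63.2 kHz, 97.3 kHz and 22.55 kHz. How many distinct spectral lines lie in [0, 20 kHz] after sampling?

fs/2 = 20 kHz.
15.45 kHz ≤ fs/2 = 20 kHz, passes unchanged.
119.85 kHz mod fs = 39.85 kHz.
39.85 kHz > fs/2 = 20 kHz, folds to fs − 39.85 kHz = 0.15 kHz.
63.2 kHz mod fs = 23.2 kHz.
23.2 kHz > fs/2 = 20 kHz, folds to fs − 23.2 kHz = 16.8 kHz.
97.3 kHz mod fs = 17.3 kHz.
17.3 kHz ≤ fs/2 = 20 kHz, appears at 17.3 kHz.
22.55 kHz > fs/2 = 20 kHz, folds to fs − 22.55 kHz = 17.45 kHz.
Distinct values: {0.15 kHz, 15.45 kHz, 16.8 kHz, 17.3 kHz, 17.45 kHz} → 5.

5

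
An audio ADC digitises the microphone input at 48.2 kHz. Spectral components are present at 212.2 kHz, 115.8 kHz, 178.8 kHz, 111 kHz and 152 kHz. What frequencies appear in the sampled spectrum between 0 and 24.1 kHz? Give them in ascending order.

7.4 kHz, 14 kHz, 14.6 kHz, 19.4 kHz

fs/2 = 24.1 kHz.
212.2 kHz mod fs = 19.4 kHz.
19.4 kHz ≤ fs/2 = 24.1 kHz, appears at 19.4 kHz.
115.8 kHz mod fs = 19.4 kHz.
19.4 kHz ≤ fs/2 = 24.1 kHz, appears at 19.4 kHz.
178.8 kHz mod fs = 34.2 kHz.
34.2 kHz > fs/2 = 24.1 kHz, folds to fs − 34.2 kHz = 14 kHz.
111 kHz mod fs = 14.6 kHz.
14.6 kHz ≤ fs/2 = 24.1 kHz, appears at 14.6 kHz.
152 kHz mod fs = 7.4 kHz.
7.4 kHz ≤ fs/2 = 24.1 kHz, appears at 7.4 kHz.
Distinct values: {7.4 kHz, 14 kHz, 14.6 kHz, 19.4 kHz}.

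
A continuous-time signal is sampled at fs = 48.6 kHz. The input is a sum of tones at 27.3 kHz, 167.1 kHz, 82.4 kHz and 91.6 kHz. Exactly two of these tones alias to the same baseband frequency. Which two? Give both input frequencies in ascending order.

fs/2 = 24.3 kHz.
27.3 kHz > fs/2 = 24.3 kHz, folds to fs − 27.3 kHz = 21.3 kHz.
167.1 kHz mod fs = 21.3 kHz.
21.3 kHz ≤ fs/2 = 24.3 kHz, appears at 21.3 kHz.
82.4 kHz mod fs = 33.8 kHz.
33.8 kHz > fs/2 = 24.3 kHz, folds to fs − 33.8 kHz = 14.8 kHz.
91.6 kHz mod fs = 43 kHz.
43 kHz > fs/2 = 24.3 kHz, folds to fs − 43 kHz = 5.6 kHz.
27.3 kHz and 167.1 kHz both map to 21.3 kHz.

27.3 kHz, 167.1 kHz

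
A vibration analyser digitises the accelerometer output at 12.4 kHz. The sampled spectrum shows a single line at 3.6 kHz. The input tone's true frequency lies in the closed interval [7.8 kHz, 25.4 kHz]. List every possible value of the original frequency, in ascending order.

8.8 kHz, 16 kHz, 21.2 kHz

Frequencies that alias to 3.6 kHz are k·fs ± 3.6 kHz for integer k ≥ 0.
k=0: 3.6 kHz.
k=1: 8.8 kHz, 16 kHz.
k=2: 21.2 kHz, 28.4 kHz.
k=3: 33.6 kHz, 40.8 kHz.
Within [7.8 kHz, 25.4 kHz]: 8.8 kHz, 16 kHz, 21.2 kHz.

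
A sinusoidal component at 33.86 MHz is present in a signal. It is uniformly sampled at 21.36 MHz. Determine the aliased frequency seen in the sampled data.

33.86 MHz mod fs = 12.5 MHz.
12.5 MHz > fs/2 = 10.68 MHz, folds to fs − 12.5 MHz = 8.86 MHz.

8.86 MHz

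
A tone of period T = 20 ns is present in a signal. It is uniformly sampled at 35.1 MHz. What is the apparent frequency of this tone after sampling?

T = 20 ns → f = 1/T = 50 MHz.
50 MHz mod fs = 14.9 MHz.
14.9 MHz ≤ fs/2 = 17.55 MHz, appears at 14.9 MHz.

14.9 MHz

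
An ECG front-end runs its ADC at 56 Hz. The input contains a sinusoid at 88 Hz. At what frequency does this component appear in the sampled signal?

24 Hz

88 Hz mod fs = 32 Hz.
32 Hz > fs/2 = 28 Hz, folds to fs − 32 Hz = 24 Hz.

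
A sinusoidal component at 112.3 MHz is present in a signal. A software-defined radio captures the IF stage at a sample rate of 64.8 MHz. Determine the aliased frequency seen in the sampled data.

112.3 MHz mod fs = 47.5 MHz.
47.5 MHz > fs/2 = 32.4 MHz, folds to fs − 47.5 MHz = 17.3 MHz.

17.3 MHz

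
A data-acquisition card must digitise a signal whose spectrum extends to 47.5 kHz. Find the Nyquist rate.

Nyquist rate = 2 × 47.5 kHz = 95 kHz.

95 kHz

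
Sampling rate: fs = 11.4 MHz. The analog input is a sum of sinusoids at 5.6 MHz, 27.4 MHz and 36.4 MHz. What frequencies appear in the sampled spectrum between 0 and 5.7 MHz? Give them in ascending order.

fs/2 = 5.7 MHz.
5.6 MHz ≤ fs/2 = 5.7 MHz, passes unchanged.
27.4 MHz mod fs = 4.6 MHz.
4.6 MHz ≤ fs/2 = 5.7 MHz, appears at 4.6 MHz.
36.4 MHz mod fs = 2.2 MHz.
2.2 MHz ≤ fs/2 = 5.7 MHz, appears at 2.2 MHz.
Distinct values: {2.2 MHz, 4.6 MHz, 5.6 MHz}.

2.2 MHz, 4.6 MHz, 5.6 MHz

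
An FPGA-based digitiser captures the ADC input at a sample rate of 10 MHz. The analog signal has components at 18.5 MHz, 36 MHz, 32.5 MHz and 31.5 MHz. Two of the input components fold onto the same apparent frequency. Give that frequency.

1.5 MHz

fs/2 = 5 MHz.
18.5 MHz mod fs = 8.5 MHz.
8.5 MHz > fs/2 = 5 MHz, folds to fs − 8.5 MHz = 1.5 MHz.
36 MHz mod fs = 6 MHz.
6 MHz > fs/2 = 5 MHz, folds to fs − 6 MHz = 4 MHz.
32.5 MHz mod fs = 2.5 MHz.
2.5 MHz ≤ fs/2 = 5 MHz, appears at 2.5 MHz.
31.5 MHz mod fs = 1.5 MHz.
1.5 MHz ≤ fs/2 = 5 MHz, appears at 1.5 MHz.
18.5 MHz and 31.5 MHz both map to 1.5 MHz.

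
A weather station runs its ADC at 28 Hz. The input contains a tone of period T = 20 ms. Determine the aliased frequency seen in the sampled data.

6 Hz

T = 20 ms → f = 1/T = 50 Hz.
50 Hz mod fs = 22 Hz.
22 Hz > fs/2 = 14 Hz, folds to fs − 22 Hz = 6 Hz.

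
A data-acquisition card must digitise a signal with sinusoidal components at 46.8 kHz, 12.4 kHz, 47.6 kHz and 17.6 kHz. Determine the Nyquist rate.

Highest-frequency component: 47.6 kHz.
Nyquist rate = 2 × 47.6 kHz = 95.2 kHz.

95.2 kHz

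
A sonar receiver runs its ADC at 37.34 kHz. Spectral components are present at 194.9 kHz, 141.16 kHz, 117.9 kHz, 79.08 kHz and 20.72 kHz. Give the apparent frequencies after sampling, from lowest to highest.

4.4 kHz, 5.88 kHz, 8.2 kHz, 16.62 kHz

fs/2 = 18.67 kHz.
194.9 kHz mod fs = 8.2 kHz.
8.2 kHz ≤ fs/2 = 18.67 kHz, appears at 8.2 kHz.
141.16 kHz mod fs = 29.14 kHz.
29.14 kHz > fs/2 = 18.67 kHz, folds to fs − 29.14 kHz = 8.2 kHz.
117.9 kHz mod fs = 5.88 kHz.
5.88 kHz ≤ fs/2 = 18.67 kHz, appears at 5.88 kHz.
79.08 kHz mod fs = 4.4 kHz.
4.4 kHz ≤ fs/2 = 18.67 kHz, appears at 4.4 kHz.
20.72 kHz > fs/2 = 18.67 kHz, folds to fs − 20.72 kHz = 16.62 kHz.
Distinct values: {4.4 kHz, 5.88 kHz, 8.2 kHz, 16.62 kHz}.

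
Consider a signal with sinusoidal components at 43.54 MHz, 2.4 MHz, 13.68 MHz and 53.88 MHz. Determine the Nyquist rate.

Highest-frequency component: 53.88 MHz.
Nyquist rate = 2 × 53.88 MHz = 107.76 MHz.

107.76 MHz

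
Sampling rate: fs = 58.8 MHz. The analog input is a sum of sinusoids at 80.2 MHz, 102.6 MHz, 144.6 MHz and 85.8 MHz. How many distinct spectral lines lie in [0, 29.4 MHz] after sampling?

3

fs/2 = 29.4 MHz.
80.2 MHz mod fs = 21.4 MHz.
21.4 MHz ≤ fs/2 = 29.4 MHz, appears at 21.4 MHz.
102.6 MHz mod fs = 43.8 MHz.
43.8 MHz > fs/2 = 29.4 MHz, folds to fs − 43.8 MHz = 15 MHz.
144.6 MHz mod fs = 27 MHz.
27 MHz ≤ fs/2 = 29.4 MHz, appears at 27 MHz.
85.8 MHz mod fs = 27 MHz.
27 MHz ≤ fs/2 = 29.4 MHz, appears at 27 MHz.
Distinct values: {15 MHz, 21.4 MHz, 27 MHz} → 3.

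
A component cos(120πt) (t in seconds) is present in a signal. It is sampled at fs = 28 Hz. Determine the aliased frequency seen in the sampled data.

ω = 120π rad/s → f = ω/(2π) = 60 Hz.
60 Hz mod fs = 4 Hz.
4 Hz ≤ fs/2 = 14 Hz, appears at 4 Hz.

4 Hz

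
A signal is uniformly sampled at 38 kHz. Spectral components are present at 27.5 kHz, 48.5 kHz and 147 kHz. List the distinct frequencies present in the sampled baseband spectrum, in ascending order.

fs/2 = 19 kHz.
27.5 kHz > fs/2 = 19 kHz, folds to fs − 27.5 kHz = 10.5 kHz.
48.5 kHz mod fs = 10.5 kHz.
10.5 kHz ≤ fs/2 = 19 kHz, appears at 10.5 kHz.
147 kHz mod fs = 33 kHz.
33 kHz > fs/2 = 19 kHz, folds to fs − 33 kHz = 5 kHz.
Distinct values: {5 kHz, 10.5 kHz}.

5 kHz, 10.5 kHz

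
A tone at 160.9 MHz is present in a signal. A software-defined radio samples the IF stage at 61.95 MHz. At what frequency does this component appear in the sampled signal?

160.9 MHz mod fs = 37 MHz.
37 MHz > fs/2 = 30.975 MHz, folds to fs − 37 MHz = 24.95 MHz.

24.95 MHz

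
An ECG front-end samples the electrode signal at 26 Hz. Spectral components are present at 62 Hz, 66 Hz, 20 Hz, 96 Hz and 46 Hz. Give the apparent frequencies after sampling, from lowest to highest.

6 Hz, 8 Hz, 10 Hz, 12 Hz

fs/2 = 13 Hz.
62 Hz mod fs = 10 Hz.
10 Hz ≤ fs/2 = 13 Hz, appears at 10 Hz.
66 Hz mod fs = 14 Hz.
14 Hz > fs/2 = 13 Hz, folds to fs − 14 Hz = 12 Hz.
20 Hz > fs/2 = 13 Hz, folds to fs − 20 Hz = 6 Hz.
96 Hz mod fs = 18 Hz.
18 Hz > fs/2 = 13 Hz, folds to fs − 18 Hz = 8 Hz.
46 Hz mod fs = 20 Hz.
20 Hz > fs/2 = 13 Hz, folds to fs − 20 Hz = 6 Hz.
Distinct values: {6 Hz, 8 Hz, 10 Hz, 12 Hz}.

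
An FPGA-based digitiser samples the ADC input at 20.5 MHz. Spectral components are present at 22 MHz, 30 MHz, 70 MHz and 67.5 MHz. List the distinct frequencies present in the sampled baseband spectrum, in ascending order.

1.5 MHz, 6 MHz, 8.5 MHz, 9.5 MHz

fs/2 = 10.25 MHz.
22 MHz mod fs = 1.5 MHz.
1.5 MHz ≤ fs/2 = 10.25 MHz, appears at 1.5 MHz.
30 MHz mod fs = 9.5 MHz.
9.5 MHz ≤ fs/2 = 10.25 MHz, appears at 9.5 MHz.
70 MHz mod fs = 8.5 MHz.
8.5 MHz ≤ fs/2 = 10.25 MHz, appears at 8.5 MHz.
67.5 MHz mod fs = 6 MHz.
6 MHz ≤ fs/2 = 10.25 MHz, appears at 6 MHz.
Distinct values: {1.5 MHz, 6 MHz, 8.5 MHz, 9.5 MHz}.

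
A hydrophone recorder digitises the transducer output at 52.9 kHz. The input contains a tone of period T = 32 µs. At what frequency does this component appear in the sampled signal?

21.65 kHz

T = 32 µs → f = 1/T = 31.25 kHz.
31.25 kHz > fs/2 = 26.45 kHz, folds to fs − 31.25 kHz = 21.65 kHz.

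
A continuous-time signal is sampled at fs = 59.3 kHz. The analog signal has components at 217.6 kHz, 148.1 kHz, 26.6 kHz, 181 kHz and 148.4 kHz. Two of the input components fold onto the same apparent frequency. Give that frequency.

fs/2 = 29.65 kHz.
217.6 kHz mod fs = 39.7 kHz.
39.7 kHz > fs/2 = 29.65 kHz, folds to fs − 39.7 kHz = 19.6 kHz.
148.1 kHz mod fs = 29.5 kHz.
29.5 kHz ≤ fs/2 = 29.65 kHz, appears at 29.5 kHz.
26.6 kHz ≤ fs/2 = 29.65 kHz, passes unchanged.
181 kHz mod fs = 3.1 kHz.
3.1 kHz ≤ fs/2 = 29.65 kHz, appears at 3.1 kHz.
148.4 kHz mod fs = 29.8 kHz.
29.8 kHz > fs/2 = 29.65 kHz, folds to fs − 29.8 kHz = 29.5 kHz.
148.1 kHz and 148.4 kHz both map to 29.5 kHz.

29.5 kHz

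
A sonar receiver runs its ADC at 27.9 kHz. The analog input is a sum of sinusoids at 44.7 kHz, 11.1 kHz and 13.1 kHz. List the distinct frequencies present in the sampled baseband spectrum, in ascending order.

fs/2 = 13.95 kHz.
44.7 kHz mod fs = 16.8 kHz.
16.8 kHz > fs/2 = 13.95 kHz, folds to fs − 16.8 kHz = 11.1 kHz.
11.1 kHz ≤ fs/2 = 13.95 kHz, passes unchanged.
13.1 kHz ≤ fs/2 = 13.95 kHz, passes unchanged.
Distinct values: {11.1 kHz, 13.1 kHz}.

11.1 kHz, 13.1 kHz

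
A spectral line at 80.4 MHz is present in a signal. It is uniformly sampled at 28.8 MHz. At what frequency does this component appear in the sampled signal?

80.4 MHz mod fs = 22.8 MHz.
22.8 MHz > fs/2 = 14.4 MHz, folds to fs − 22.8 MHz = 6 MHz.

6 MHz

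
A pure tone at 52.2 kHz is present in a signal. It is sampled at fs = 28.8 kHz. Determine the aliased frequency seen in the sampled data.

52.2 kHz mod fs = 23.4 kHz.
23.4 kHz > fs/2 = 14.4 kHz, folds to fs − 23.4 kHz = 5.4 kHz.

5.4 kHz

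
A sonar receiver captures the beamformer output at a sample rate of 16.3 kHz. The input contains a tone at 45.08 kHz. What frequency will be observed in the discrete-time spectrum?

45.08 kHz mod fs = 12.48 kHz.
12.48 kHz > fs/2 = 8.15 kHz, folds to fs − 12.48 kHz = 3.82 kHz.

3.82 kHz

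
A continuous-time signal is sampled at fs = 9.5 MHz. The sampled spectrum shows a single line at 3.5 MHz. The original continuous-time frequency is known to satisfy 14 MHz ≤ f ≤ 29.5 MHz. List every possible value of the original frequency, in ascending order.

Frequencies that alias to 3.5 MHz are k·fs ± 3.5 MHz for integer k ≥ 0.
k=0: 3.5 MHz.
k=1: 6 MHz, 13 MHz.
k=2: 15.5 MHz, 22.5 MHz.
k=3: 25 MHz, 32 MHz.
k=4: 34.5 MHz, 41.5 MHz.
Within [14 MHz, 29.5 MHz]: 15.5 MHz, 22.5 MHz, 25 MHz.

15.5 MHz, 22.5 MHz, 25 MHz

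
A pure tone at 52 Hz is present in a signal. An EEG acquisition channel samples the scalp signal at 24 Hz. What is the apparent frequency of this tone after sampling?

52 Hz mod fs = 4 Hz.
4 Hz ≤ fs/2 = 12 Hz, appears at 4 Hz.

4 Hz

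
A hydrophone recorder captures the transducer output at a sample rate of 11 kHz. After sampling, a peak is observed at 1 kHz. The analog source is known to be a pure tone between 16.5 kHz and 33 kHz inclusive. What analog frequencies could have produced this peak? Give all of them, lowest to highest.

21 kHz, 23 kHz, 32 kHz

Frequencies that alias to 1 kHz are k·fs ± 1 kHz for integer k ≥ 0.
k=0: 1 kHz.
k=1: 10 kHz, 12 kHz.
k=2: 21 kHz, 23 kHz.
k=3: 32 kHz, 34 kHz.
k=4: 43 kHz, 45 kHz.
Within [16.5 kHz, 33 kHz]: 21 kHz, 23 kHz, 32 kHz.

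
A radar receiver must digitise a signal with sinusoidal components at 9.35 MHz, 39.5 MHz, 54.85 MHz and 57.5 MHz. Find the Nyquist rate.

115 MHz

Highest-frequency component: 57.5 MHz.
Nyquist rate = 2 × 57.5 MHz = 115 MHz.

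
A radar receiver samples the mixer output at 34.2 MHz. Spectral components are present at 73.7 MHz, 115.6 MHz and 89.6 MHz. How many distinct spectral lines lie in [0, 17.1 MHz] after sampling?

fs/2 = 17.1 MHz.
73.7 MHz mod fs = 5.3 MHz.
5.3 MHz ≤ fs/2 = 17.1 MHz, appears at 5.3 MHz.
115.6 MHz mod fs = 13 MHz.
13 MHz ≤ fs/2 = 17.1 MHz, appears at 13 MHz.
89.6 MHz mod fs = 21.2 MHz.
21.2 MHz > fs/2 = 17.1 MHz, folds to fs − 21.2 MHz = 13 MHz.
Distinct values: {5.3 MHz, 13 MHz} → 2.

2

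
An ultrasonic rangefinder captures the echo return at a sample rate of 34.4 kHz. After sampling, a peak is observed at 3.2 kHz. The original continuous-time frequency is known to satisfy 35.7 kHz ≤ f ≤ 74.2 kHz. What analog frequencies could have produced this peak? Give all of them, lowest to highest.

37.6 kHz, 65.6 kHz, 72 kHz

Frequencies that alias to 3.2 kHz are k·fs ± 3.2 kHz for integer k ≥ 0.
k=0: 3.2 kHz.
k=1: 31.2 kHz, 37.6 kHz.
k=2: 65.6 kHz, 72 kHz.
k=3: 100 kHz, 106.4 kHz.
Within [35.7 kHz, 74.2 kHz]: 37.6 kHz, 65.6 kHz, 72 kHz.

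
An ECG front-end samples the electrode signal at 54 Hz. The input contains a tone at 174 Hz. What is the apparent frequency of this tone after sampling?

12 Hz

174 Hz mod fs = 12 Hz.
12 Hz ≤ fs/2 = 27 Hz, appears at 12 Hz.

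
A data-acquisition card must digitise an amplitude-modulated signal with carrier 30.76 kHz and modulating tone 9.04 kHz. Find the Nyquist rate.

AM sidebands sit at fc ± fm = 21.72 kHz and 39.8 kHz.
Highest-frequency component: 39.8 kHz.
Nyquist rate = 2 × 39.8 kHz = 79.6 kHz.

79.6 kHz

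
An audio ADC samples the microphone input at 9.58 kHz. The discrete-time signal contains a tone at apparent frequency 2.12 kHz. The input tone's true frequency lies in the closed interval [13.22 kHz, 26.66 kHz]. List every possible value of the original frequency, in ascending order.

17.04 kHz, 21.28 kHz, 26.62 kHz

Frequencies that alias to 2.12 kHz are k·fs ± 2.12 kHz for integer k ≥ 0.
k=0: 2.12 kHz.
k=1: 7.46 kHz, 11.7 kHz.
k=2: 17.04 kHz, 21.28 kHz.
k=3: 26.62 kHz, 30.86 kHz.
k=4: 36.2 kHz, 40.44 kHz.
Within [13.22 kHz, 26.66 kHz]: 17.04 kHz, 21.28 kHz, 26.62 kHz.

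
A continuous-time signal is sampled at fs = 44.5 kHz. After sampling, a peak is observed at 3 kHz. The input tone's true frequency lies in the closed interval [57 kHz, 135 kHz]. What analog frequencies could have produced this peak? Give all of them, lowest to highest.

Frequencies that alias to 3 kHz are k·fs ± 3 kHz for integer k ≥ 0.
k=0: 3 kHz.
k=1: 41.5 kHz, 47.5 kHz.
k=2: 86 kHz, 92 kHz.
k=3: 130.5 kHz, 136.5 kHz.
k=4: 175 kHz, 181 kHz.
Within [57 kHz, 135 kHz]: 86 kHz, 92 kHz, 130.5 kHz.

86 kHz, 92 kHz, 130.5 kHz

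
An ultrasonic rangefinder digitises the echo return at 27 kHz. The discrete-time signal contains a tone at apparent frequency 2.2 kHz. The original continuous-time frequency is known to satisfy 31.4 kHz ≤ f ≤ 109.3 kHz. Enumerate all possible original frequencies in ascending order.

Frequencies that alias to 2.2 kHz are k·fs ± 2.2 kHz for integer k ≥ 0.
k=0: 2.2 kHz.
k=1: 24.8 kHz, 29.2 kHz.
k=2: 51.8 kHz, 56.2 kHz.
k=3: 78.8 kHz, 83.2 kHz.
k=4: 105.8 kHz, 110.2 kHz.
k=5: 132.8 kHz, 137.2 kHz.
Within [31.4 kHz, 109.3 kHz]: 51.8 kHz, 56.2 kHz, 78.8 kHz, 83.2 kHz, 105.8 kHz.

51.8 kHz, 56.2 kHz, 78.8 kHz, 83.2 kHz, 105.8 kHz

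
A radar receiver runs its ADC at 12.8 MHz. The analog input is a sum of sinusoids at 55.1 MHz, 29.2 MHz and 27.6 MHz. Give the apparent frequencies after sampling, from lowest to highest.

2 MHz, 3.6 MHz, 3.9 MHz

fs/2 = 6.4 MHz.
55.1 MHz mod fs = 3.9 MHz.
3.9 MHz ≤ fs/2 = 6.4 MHz, appears at 3.9 MHz.
29.2 MHz mod fs = 3.6 MHz.
3.6 MHz ≤ fs/2 = 6.4 MHz, appears at 3.6 MHz.
27.6 MHz mod fs = 2 MHz.
2 MHz ≤ fs/2 = 6.4 MHz, appears at 2 MHz.
Distinct values: {2 MHz, 3.6 MHz, 3.9 MHz}.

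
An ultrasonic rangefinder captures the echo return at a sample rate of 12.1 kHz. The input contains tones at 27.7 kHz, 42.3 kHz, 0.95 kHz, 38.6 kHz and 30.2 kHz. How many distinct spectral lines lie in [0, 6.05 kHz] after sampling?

4

fs/2 = 6.05 kHz.
27.7 kHz mod fs = 3.5 kHz.
3.5 kHz ≤ fs/2 = 6.05 kHz, appears at 3.5 kHz.
42.3 kHz mod fs = 6 kHz.
6 kHz ≤ fs/2 = 6.05 kHz, appears at 6 kHz.
0.95 kHz ≤ fs/2 = 6.05 kHz, passes unchanged.
38.6 kHz mod fs = 2.3 kHz.
2.3 kHz ≤ fs/2 = 6.05 kHz, appears at 2.3 kHz.
30.2 kHz mod fs = 6 kHz.
6 kHz ≤ fs/2 = 6.05 kHz, appears at 6 kHz.
Distinct values: {0.95 kHz, 2.3 kHz, 3.5 kHz, 6 kHz} → 4.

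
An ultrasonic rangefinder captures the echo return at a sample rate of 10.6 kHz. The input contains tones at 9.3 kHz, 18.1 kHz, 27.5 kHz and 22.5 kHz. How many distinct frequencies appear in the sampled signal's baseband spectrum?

3

fs/2 = 5.3 kHz.
9.3 kHz > fs/2 = 5.3 kHz, folds to fs − 9.3 kHz = 1.3 kHz.
18.1 kHz mod fs = 7.5 kHz.
7.5 kHz > fs/2 = 5.3 kHz, folds to fs − 7.5 kHz = 3.1 kHz.
27.5 kHz mod fs = 6.3 kHz.
6.3 kHz > fs/2 = 5.3 kHz, folds to fs − 6.3 kHz = 4.3 kHz.
22.5 kHz mod fs = 1.3 kHz.
1.3 kHz ≤ fs/2 = 5.3 kHz, appears at 1.3 kHz.
Distinct values: {1.3 kHz, 3.1 kHz, 4.3 kHz} → 3.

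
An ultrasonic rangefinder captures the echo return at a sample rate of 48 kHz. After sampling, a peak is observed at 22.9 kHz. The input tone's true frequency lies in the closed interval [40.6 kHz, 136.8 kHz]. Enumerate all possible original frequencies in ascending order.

Frequencies that alias to 22.9 kHz are k·fs ± 22.9 kHz for integer k ≥ 0.
k=0: 22.9 kHz.
k=1: 25.1 kHz, 70.9 kHz.
k=2: 73.1 kHz, 118.9 kHz.
k=3: 121.1 kHz, 166.9 kHz.
k=4: 169.1 kHz, 214.9 kHz.
Within [40.6 kHz, 136.8 kHz]: 70.9 kHz, 73.1 kHz, 118.9 kHz, 121.1 kHz.

70.9 kHz, 73.1 kHz, 118.9 kHz, 121.1 kHz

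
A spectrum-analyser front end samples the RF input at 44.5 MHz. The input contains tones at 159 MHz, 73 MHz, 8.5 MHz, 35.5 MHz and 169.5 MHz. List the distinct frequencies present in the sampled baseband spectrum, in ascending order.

fs/2 = 22.25 MHz.
159 MHz mod fs = 25.5 MHz.
25.5 MHz > fs/2 = 22.25 MHz, folds to fs − 25.5 MHz = 19 MHz.
73 MHz mod fs = 28.5 MHz.
28.5 MHz > fs/2 = 22.25 MHz, folds to fs − 28.5 MHz = 16 MHz.
8.5 MHz ≤ fs/2 = 22.25 MHz, passes unchanged.
35.5 MHz > fs/2 = 22.25 MHz, folds to fs − 35.5 MHz = 9 MHz.
169.5 MHz mod fs = 36 MHz.
36 MHz > fs/2 = 22.25 MHz, folds to fs − 36 MHz = 8.5 MHz.
Distinct values: {8.5 MHz, 9 MHz, 16 MHz, 19 MHz}.

8.5 MHz, 9 MHz, 16 MHz, 19 MHz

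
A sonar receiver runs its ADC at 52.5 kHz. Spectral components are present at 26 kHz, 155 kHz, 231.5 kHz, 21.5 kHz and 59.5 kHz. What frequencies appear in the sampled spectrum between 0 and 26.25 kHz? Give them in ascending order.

2.5 kHz, 7 kHz, 21.5 kHz, 26 kHz

fs/2 = 26.25 kHz.
26 kHz ≤ fs/2 = 26.25 kHz, passes unchanged.
155 kHz mod fs = 50 kHz.
50 kHz > fs/2 = 26.25 kHz, folds to fs − 50 kHz = 2.5 kHz.
231.5 kHz mod fs = 21.5 kHz.
21.5 kHz ≤ fs/2 = 26.25 kHz, appears at 21.5 kHz.
21.5 kHz ≤ fs/2 = 26.25 kHz, passes unchanged.
59.5 kHz mod fs = 7 kHz.
7 kHz ≤ fs/2 = 26.25 kHz, appears at 7 kHz.
Distinct values: {2.5 kHz, 7 kHz, 21.5 kHz, 26 kHz}.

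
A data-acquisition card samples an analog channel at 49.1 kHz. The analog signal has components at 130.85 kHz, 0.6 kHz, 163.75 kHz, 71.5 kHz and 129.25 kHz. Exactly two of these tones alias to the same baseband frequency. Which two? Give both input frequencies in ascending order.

130.85 kHz, 163.75 kHz

fs/2 = 24.55 kHz.
130.85 kHz mod fs = 32.65 kHz.
32.65 kHz > fs/2 = 24.55 kHz, folds to fs − 32.65 kHz = 16.45 kHz.
0.6 kHz ≤ fs/2 = 24.55 kHz, passes unchanged.
163.75 kHz mod fs = 16.45 kHz.
16.45 kHz ≤ fs/2 = 24.55 kHz, appears at 16.45 kHz.
71.5 kHz mod fs = 22.4 kHz.
22.4 kHz ≤ fs/2 = 24.55 kHz, appears at 22.4 kHz.
129.25 kHz mod fs = 31.05 kHz.
31.05 kHz > fs/2 = 24.55 kHz, folds to fs − 31.05 kHz = 18.05 kHz.
130.85 kHz and 163.75 kHz both map to 16.45 kHz.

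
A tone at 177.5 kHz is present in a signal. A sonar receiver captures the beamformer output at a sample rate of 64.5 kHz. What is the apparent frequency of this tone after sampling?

16 kHz

177.5 kHz mod fs = 48.5 kHz.
48.5 kHz > fs/2 = 32.25 kHz, folds to fs − 48.5 kHz = 16 kHz.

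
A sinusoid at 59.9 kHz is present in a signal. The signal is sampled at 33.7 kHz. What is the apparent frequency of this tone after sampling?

7.5 kHz

59.9 kHz mod fs = 26.2 kHz.
26.2 kHz > fs/2 = 16.85 kHz, folds to fs − 26.2 kHz = 7.5 kHz.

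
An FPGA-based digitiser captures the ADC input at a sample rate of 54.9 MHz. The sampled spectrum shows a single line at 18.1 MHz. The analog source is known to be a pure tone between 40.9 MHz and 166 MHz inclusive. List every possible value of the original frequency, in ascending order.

73 MHz, 91.7 MHz, 127.9 MHz, 146.6 MHz

Frequencies that alias to 18.1 MHz are k·fs ± 18.1 MHz for integer k ≥ 0.
k=0: 18.1 MHz.
k=1: 36.8 MHz, 73 MHz.
k=2: 91.7 MHz, 127.9 MHz.
k=3: 146.6 MHz, 182.8 MHz.
k=4: 201.5 MHz, 237.7 MHz.
Within [40.9 MHz, 166 MHz]: 73 MHz, 91.7 MHz, 127.9 MHz, 146.6 MHz.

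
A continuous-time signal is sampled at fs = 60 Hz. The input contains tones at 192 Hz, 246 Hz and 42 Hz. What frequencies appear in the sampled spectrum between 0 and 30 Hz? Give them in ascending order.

6 Hz, 12 Hz, 18 Hz

fs/2 = 30 Hz.
192 Hz mod fs = 12 Hz.
12 Hz ≤ fs/2 = 30 Hz, appears at 12 Hz.
246 Hz mod fs = 6 Hz.
6 Hz ≤ fs/2 = 30 Hz, appears at 6 Hz.
42 Hz > fs/2 = 30 Hz, folds to fs − 42 Hz = 18 Hz.
Distinct values: {6 Hz, 12 Hz, 18 Hz}.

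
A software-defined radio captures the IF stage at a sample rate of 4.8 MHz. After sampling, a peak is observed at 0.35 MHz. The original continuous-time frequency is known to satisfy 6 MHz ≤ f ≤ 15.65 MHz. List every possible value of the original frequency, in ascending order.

9.25 MHz, 9.95 MHz, 14.05 MHz, 14.75 MHz

Frequencies that alias to 0.35 MHz are k·fs ± 0.35 MHz for integer k ≥ 0.
k=0: 0.35 MHz.
k=1: 4.45 MHz, 5.15 MHz.
k=2: 9.25 MHz, 9.95 MHz.
k=3: 14.05 MHz, 14.75 MHz.
k=4: 18.85 MHz, 19.55 MHz.
Within [6 MHz, 15.65 MHz]: 9.25 MHz, 9.95 MHz, 14.05 MHz, 14.75 MHz.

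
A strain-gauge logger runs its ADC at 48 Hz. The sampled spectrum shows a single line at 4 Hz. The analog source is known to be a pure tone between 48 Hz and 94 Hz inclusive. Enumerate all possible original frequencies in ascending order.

Frequencies that alias to 4 Hz are k·fs ± 4 Hz for integer k ≥ 0.
k=0: 4 Hz.
k=1: 44 Hz, 52 Hz.
k=2: 92 Hz, 100 Hz.
k=3: 140 Hz, 148 Hz.
Within [48 Hz, 94 Hz]: 52 Hz, 92 Hz.

52 Hz, 92 Hz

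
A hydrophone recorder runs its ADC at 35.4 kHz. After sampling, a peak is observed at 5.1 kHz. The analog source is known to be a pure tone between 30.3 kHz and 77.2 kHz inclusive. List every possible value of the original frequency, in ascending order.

30.3 kHz, 40.5 kHz, 65.7 kHz, 75.9 kHz

Frequencies that alias to 5.1 kHz are k·fs ± 5.1 kHz for integer k ≥ 0.
k=0: 5.1 kHz.
k=1: 30.3 kHz, 40.5 kHz.
k=2: 65.7 kHz, 75.9 kHz.
k=3: 101.1 kHz, 111.3 kHz.
Within [30.3 kHz, 77.2 kHz]: 30.3 kHz, 40.5 kHz, 65.7 kHz, 75.9 kHz.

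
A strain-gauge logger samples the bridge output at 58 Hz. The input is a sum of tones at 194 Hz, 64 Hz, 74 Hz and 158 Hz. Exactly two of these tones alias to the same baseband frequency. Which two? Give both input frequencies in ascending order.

fs/2 = 29 Hz.
194 Hz mod fs = 20 Hz.
20 Hz ≤ fs/2 = 29 Hz, appears at 20 Hz.
64 Hz mod fs = 6 Hz.
6 Hz ≤ fs/2 = 29 Hz, appears at 6 Hz.
74 Hz mod fs = 16 Hz.
16 Hz ≤ fs/2 = 29 Hz, appears at 16 Hz.
158 Hz mod fs = 42 Hz.
42 Hz > fs/2 = 29 Hz, folds to fs − 42 Hz = 16 Hz.
74 Hz and 158 Hz both map to 16 Hz.

74 Hz, 158 Hz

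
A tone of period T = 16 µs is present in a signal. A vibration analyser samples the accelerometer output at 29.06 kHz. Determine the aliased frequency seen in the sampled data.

4.38 kHz

T = 16 µs → f = 1/T = 62.5 kHz.
62.5 kHz mod fs = 4.38 kHz.
4.38 kHz ≤ fs/2 = 14.53 kHz, appears at 4.38 kHz.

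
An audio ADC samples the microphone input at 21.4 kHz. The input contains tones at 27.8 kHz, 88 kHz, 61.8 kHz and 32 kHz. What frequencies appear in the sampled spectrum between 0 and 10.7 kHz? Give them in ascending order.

fs/2 = 10.7 kHz.
27.8 kHz mod fs = 6.4 kHz.
6.4 kHz ≤ fs/2 = 10.7 kHz, appears at 6.4 kHz.
88 kHz mod fs = 2.4 kHz.
2.4 kHz ≤ fs/2 = 10.7 kHz, appears at 2.4 kHz.
61.8 kHz mod fs = 19 kHz.
19 kHz > fs/2 = 10.7 kHz, folds to fs − 19 kHz = 2.4 kHz.
32 kHz mod fs = 10.6 kHz.
10.6 kHz ≤ fs/2 = 10.7 kHz, appears at 10.6 kHz.
Distinct values: {2.4 kHz, 6.4 kHz, 10.6 kHz}.

2.4 kHz, 6.4 kHz, 10.6 kHz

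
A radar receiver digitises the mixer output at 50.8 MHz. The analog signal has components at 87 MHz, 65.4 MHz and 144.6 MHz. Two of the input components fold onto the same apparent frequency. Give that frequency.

14.6 MHz

fs/2 = 25.4 MHz.
87 MHz mod fs = 36.2 MHz.
36.2 MHz > fs/2 = 25.4 MHz, folds to fs − 36.2 MHz = 14.6 MHz.
65.4 MHz mod fs = 14.6 MHz.
14.6 MHz ≤ fs/2 = 25.4 MHz, appears at 14.6 MHz.
144.6 MHz mod fs = 43 MHz.
43 MHz > fs/2 = 25.4 MHz, folds to fs − 43 MHz = 7.8 MHz.
65.4 MHz and 87 MHz both map to 14.6 MHz.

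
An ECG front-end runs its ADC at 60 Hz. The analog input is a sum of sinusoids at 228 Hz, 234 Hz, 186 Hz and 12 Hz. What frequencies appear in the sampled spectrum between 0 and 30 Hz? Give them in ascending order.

fs/2 = 30 Hz.
228 Hz mod fs = 48 Hz.
48 Hz > fs/2 = 30 Hz, folds to fs − 48 Hz = 12 Hz.
234 Hz mod fs = 54 Hz.
54 Hz > fs/2 = 30 Hz, folds to fs − 54 Hz = 6 Hz.
186 Hz mod fs = 6 Hz.
6 Hz ≤ fs/2 = 30 Hz, appears at 6 Hz.
12 Hz ≤ fs/2 = 30 Hz, passes unchanged.
Distinct values: {6 Hz, 12 Hz}.

6 Hz, 12 Hz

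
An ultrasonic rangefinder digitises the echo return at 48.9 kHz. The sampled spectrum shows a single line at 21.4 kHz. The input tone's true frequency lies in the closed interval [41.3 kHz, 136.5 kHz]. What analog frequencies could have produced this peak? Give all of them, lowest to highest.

70.3 kHz, 76.4 kHz, 119.2 kHz, 125.3 kHz

Frequencies that alias to 21.4 kHz are k·fs ± 21.4 kHz for integer k ≥ 0.
k=0: 21.4 kHz.
k=1: 27.5 kHz, 70.3 kHz.
k=2: 76.4 kHz, 119.2 kHz.
k=3: 125.3 kHz, 168.1 kHz.
k=4: 174.2 kHz, 217 kHz.
Within [41.3 kHz, 136.5 kHz]: 70.3 kHz, 76.4 kHz, 119.2 kHz, 125.3 kHz.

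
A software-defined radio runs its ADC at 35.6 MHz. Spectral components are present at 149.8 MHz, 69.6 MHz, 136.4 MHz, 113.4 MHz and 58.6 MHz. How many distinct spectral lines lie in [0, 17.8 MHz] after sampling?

fs/2 = 17.8 MHz.
149.8 MHz mod fs = 7.4 MHz.
7.4 MHz ≤ fs/2 = 17.8 MHz, appears at 7.4 MHz.
69.6 MHz mod fs = 34 MHz.
34 MHz > fs/2 = 17.8 MHz, folds to fs − 34 MHz = 1.6 MHz.
136.4 MHz mod fs = 29.6 MHz.
29.6 MHz > fs/2 = 17.8 MHz, folds to fs − 29.6 MHz = 6 MHz.
113.4 MHz mod fs = 6.6 MHz.
6.6 MHz ≤ fs/2 = 17.8 MHz, appears at 6.6 MHz.
58.6 MHz mod fs = 23 MHz.
23 MHz > fs/2 = 17.8 MHz, folds to fs − 23 MHz = 12.6 MHz.
Distinct values: {1.6 MHz, 6 MHz, 6.6 MHz, 7.4 MHz, 12.6 MHz} → 5.

5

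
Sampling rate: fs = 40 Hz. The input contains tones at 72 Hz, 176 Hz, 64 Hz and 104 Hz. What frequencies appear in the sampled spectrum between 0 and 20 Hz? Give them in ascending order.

8 Hz, 16 Hz

fs/2 = 20 Hz.
72 Hz mod fs = 32 Hz.
32 Hz > fs/2 = 20 Hz, folds to fs − 32 Hz = 8 Hz.
176 Hz mod fs = 16 Hz.
16 Hz ≤ fs/2 = 20 Hz, appears at 16 Hz.
64 Hz mod fs = 24 Hz.
24 Hz > fs/2 = 20 Hz, folds to fs − 24 Hz = 16 Hz.
104 Hz mod fs = 24 Hz.
24 Hz > fs/2 = 20 Hz, folds to fs − 24 Hz = 16 Hz.
Distinct values: {8 Hz, 16 Hz}.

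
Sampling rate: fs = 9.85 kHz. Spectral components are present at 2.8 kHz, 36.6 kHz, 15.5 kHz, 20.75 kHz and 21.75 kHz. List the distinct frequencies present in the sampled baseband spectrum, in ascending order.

fs/2 = 4.925 kHz.
2.8 kHz ≤ fs/2 = 4.925 kHz, passes unchanged.
36.6 kHz mod fs = 7.05 kHz.
7.05 kHz > fs/2 = 4.925 kHz, folds to fs − 7.05 kHz = 2.8 kHz.
15.5 kHz mod fs = 5.65 kHz.
5.65 kHz > fs/2 = 4.925 kHz, folds to fs − 5.65 kHz = 4.2 kHz.
20.75 kHz mod fs = 1.05 kHz.
1.05 kHz ≤ fs/2 = 4.925 kHz, appears at 1.05 kHz.
21.75 kHz mod fs = 2.05 kHz.
2.05 kHz ≤ fs/2 = 4.925 kHz, appears at 2.05 kHz.
Distinct values: {1.05 kHz, 2.05 kHz, 2.8 kHz, 4.2 kHz}.

1.05 kHz, 2.05 kHz, 2.8 kHz, 4.2 kHz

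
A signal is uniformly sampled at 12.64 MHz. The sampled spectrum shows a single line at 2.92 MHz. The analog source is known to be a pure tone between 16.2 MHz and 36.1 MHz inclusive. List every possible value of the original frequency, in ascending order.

Frequencies that alias to 2.92 MHz are k·fs ± 2.92 MHz for integer k ≥ 0.
k=0: 2.92 MHz.
k=1: 9.72 MHz, 15.56 MHz.
k=2: 22.36 MHz, 28.2 MHz.
k=3: 35 MHz, 40.84 MHz.
k=4: 47.64 MHz, 53.48 MHz.
Within [16.2 MHz, 36.1 MHz]: 22.36 MHz, 28.2 MHz, 35 MHz.

22.36 MHz, 28.2 MHz, 35 MHz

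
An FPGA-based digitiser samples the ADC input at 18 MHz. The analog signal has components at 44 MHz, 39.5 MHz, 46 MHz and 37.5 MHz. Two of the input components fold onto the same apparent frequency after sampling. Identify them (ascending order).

44 MHz, 46 MHz

fs/2 = 9 MHz.
44 MHz mod fs = 8 MHz.
8 MHz ≤ fs/2 = 9 MHz, appears at 8 MHz.
39.5 MHz mod fs = 3.5 MHz.
3.5 MHz ≤ fs/2 = 9 MHz, appears at 3.5 MHz.
46 MHz mod fs = 10 MHz.
10 MHz > fs/2 = 9 MHz, folds to fs − 10 MHz = 8 MHz.
37.5 MHz mod fs = 1.5 MHz.
1.5 MHz ≤ fs/2 = 9 MHz, appears at 1.5 MHz.
44 MHz and 46 MHz both map to 8 MHz.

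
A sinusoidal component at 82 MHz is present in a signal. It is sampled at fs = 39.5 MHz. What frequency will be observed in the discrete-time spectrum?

82 MHz mod fs = 3 MHz.
3 MHz ≤ fs/2 = 19.75 MHz, appears at 3 MHz.

3 MHz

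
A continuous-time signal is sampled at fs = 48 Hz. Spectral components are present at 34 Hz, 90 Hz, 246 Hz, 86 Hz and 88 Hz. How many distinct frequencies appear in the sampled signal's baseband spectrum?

fs/2 = 24 Hz.
34 Hz > fs/2 = 24 Hz, folds to fs − 34 Hz = 14 Hz.
90 Hz mod fs = 42 Hz.
42 Hz > fs/2 = 24 Hz, folds to fs − 42 Hz = 6 Hz.
246 Hz mod fs = 6 Hz.
6 Hz ≤ fs/2 = 24 Hz, appears at 6 Hz.
86 Hz mod fs = 38 Hz.
38 Hz > fs/2 = 24 Hz, folds to fs − 38 Hz = 10 Hz.
88 Hz mod fs = 40 Hz.
40 Hz > fs/2 = 24 Hz, folds to fs − 40 Hz = 8 Hz.
Distinct values: {6 Hz, 8 Hz, 10 Hz, 14 Hz} → 4.

4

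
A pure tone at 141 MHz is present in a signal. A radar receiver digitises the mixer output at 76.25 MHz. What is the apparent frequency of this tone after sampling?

141 MHz mod fs = 64.75 MHz.
64.75 MHz > fs/2 = 38.125 MHz, folds to fs − 64.75 MHz = 11.5 MHz.

11.5 MHz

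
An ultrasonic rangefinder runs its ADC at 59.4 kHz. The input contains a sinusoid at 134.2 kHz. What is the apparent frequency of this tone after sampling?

134.2 kHz mod fs = 15.4 kHz.
15.4 kHz ≤ fs/2 = 29.7 kHz, appears at 15.4 kHz.

15.4 kHz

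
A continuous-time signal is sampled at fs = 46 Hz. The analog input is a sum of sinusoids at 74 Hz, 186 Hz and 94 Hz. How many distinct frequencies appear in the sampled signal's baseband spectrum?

fs/2 = 23 Hz.
74 Hz mod fs = 28 Hz.
28 Hz > fs/2 = 23 Hz, folds to fs − 28 Hz = 18 Hz.
186 Hz mod fs = 2 Hz.
2 Hz ≤ fs/2 = 23 Hz, appears at 2 Hz.
94 Hz mod fs = 2 Hz.
2 Hz ≤ fs/2 = 23 Hz, appears at 2 Hz.
Distinct values: {2 Hz, 18 Hz} → 2.

2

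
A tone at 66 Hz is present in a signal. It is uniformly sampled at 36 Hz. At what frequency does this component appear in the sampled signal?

66 Hz mod fs = 30 Hz.
30 Hz > fs/2 = 18 Hz, folds to fs − 30 Hz = 6 Hz.

6 Hz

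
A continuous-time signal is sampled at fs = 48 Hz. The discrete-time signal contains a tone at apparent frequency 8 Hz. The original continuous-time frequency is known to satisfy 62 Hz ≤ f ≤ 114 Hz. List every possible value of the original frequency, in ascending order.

88 Hz, 104 Hz

Frequencies that alias to 8 Hz are k·fs ± 8 Hz for integer k ≥ 0.
k=0: 8 Hz.
k=1: 40 Hz, 56 Hz.
k=2: 88 Hz, 104 Hz.
k=3: 136 Hz, 152 Hz.
Within [62 Hz, 114 Hz]: 88 Hz, 104 Hz.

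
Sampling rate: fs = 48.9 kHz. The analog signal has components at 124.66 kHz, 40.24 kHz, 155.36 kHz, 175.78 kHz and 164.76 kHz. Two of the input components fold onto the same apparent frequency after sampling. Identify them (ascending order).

40.24 kHz, 155.36 kHz

fs/2 = 24.45 kHz.
124.66 kHz mod fs = 26.86 kHz.
26.86 kHz > fs/2 = 24.45 kHz, folds to fs − 26.86 kHz = 22.04 kHz.
40.24 kHz > fs/2 = 24.45 kHz, folds to fs − 40.24 kHz = 8.66 kHz.
155.36 kHz mod fs = 8.66 kHz.
8.66 kHz ≤ fs/2 = 24.45 kHz, appears at 8.66 kHz.
175.78 kHz mod fs = 29.08 kHz.
29.08 kHz > fs/2 = 24.45 kHz, folds to fs − 29.08 kHz = 19.82 kHz.
164.76 kHz mod fs = 18.06 kHz.
18.06 kHz ≤ fs/2 = 24.45 kHz, appears at 18.06 kHz.
40.24 kHz and 155.36 kHz both map to 8.66 kHz.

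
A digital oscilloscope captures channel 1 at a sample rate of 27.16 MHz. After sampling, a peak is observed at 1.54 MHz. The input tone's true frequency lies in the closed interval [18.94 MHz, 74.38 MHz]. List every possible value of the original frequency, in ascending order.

Frequencies that alias to 1.54 MHz are k·fs ± 1.54 MHz for integer k ≥ 0.
k=0: 1.54 MHz.
k=1: 25.62 MHz, 28.7 MHz.
k=2: 52.78 MHz, 55.86 MHz.
k=3: 79.94 MHz, 83.02 MHz.
Within [18.94 MHz, 74.38 MHz]: 25.62 MHz, 28.7 MHz, 52.78 MHz, 55.86 MHz.

25.62 MHz, 28.7 MHz, 52.78 MHz, 55.86 MHz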